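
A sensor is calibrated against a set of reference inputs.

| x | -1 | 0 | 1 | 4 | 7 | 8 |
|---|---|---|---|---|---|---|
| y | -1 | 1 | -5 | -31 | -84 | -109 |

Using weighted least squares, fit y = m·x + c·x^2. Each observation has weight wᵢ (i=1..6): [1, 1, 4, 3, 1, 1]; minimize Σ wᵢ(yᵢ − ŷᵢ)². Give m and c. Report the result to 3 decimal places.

m = -2.164, c = -1.421

Compute the Gram sums: Σwᵢ·x·x = 166, Σwᵢ·x·x^2 = 1050, Σwᵢ·x^2·x^2 = 7270.
Moment sums: Σwᵢ·x·y = -1851, Σwᵢ·x^2·y = -12601.
So AᵀWA·[m, c]ᵀ = AᵀWy: [[166, 1050]; [1050, 7270]]·[m, c]ᵀ = [-1851, -12601]ᵀ.
Δ = 166·7270 − 1050² = 104320.
m = ((-1851)·7270 − 1050·(-12601))/104320 = -5643/2608; c = (166·(-12601) − 1050·(-1851))/104320 = -18527/13040.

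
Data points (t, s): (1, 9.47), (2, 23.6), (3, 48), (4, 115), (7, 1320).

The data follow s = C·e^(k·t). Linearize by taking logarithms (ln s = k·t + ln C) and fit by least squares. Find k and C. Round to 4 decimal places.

k = 0.8181, C = 4.3081

Taking logs, ln s = k·t + ln C, so regress ln s on t.
Sums: Σt = 17.0000, Σ(t)² = 79.0000, Σln s = 21.2109, Σt·ln s = 89.4617.
Normal system: [[79.0000, 17.0000]; [17.0000, 5]]·[k, ln C]ᵀ = [89.4617, 21.2109]ᵀ.
Solving (det = 106.0000): k = 0.81814, ln C = 1.46050, so C = exp(1.46050) = 4.30809.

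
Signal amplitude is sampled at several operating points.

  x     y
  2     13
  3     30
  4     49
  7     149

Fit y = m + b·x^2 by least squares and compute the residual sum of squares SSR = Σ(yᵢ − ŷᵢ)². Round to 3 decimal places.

Sums needed: Σ1 = 4, Σx^2 = 78, Σx^2·x^2 = 2754.
And Σy = 241, Σx^2·y = 8407.
So MᵀM·[m, b]ᵀ = Mᵀy: [[4, 78]; [78, 2754]]·[m, b]ᵀ = [241, 8407]ᵀ.
Determinant 4·2754 − 78² = 4932.
m = (241·2754 − 78·8407)/4932 = 664/411; b = (4·8407 − 78·241)/4932 = 7415/2466.
Residuals: -793/1233, 1087/822, -895/1233, 115/2466; SSR = 6637/2466.

SSR = 2.691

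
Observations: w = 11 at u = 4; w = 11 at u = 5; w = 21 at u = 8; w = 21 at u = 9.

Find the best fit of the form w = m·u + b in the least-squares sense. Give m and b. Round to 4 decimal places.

m = 2.3529, b = 0.7059

With design matrix M, MᵀM = [[186, 26]; [26, 4]] and Mᵀw = [456, 64]ᵀ.
det = 186·4 − 26² = 68.
m = (456·4 − 26·64)/68 = 40/17; b = (186·64 − 26·456)/68 = 12/17.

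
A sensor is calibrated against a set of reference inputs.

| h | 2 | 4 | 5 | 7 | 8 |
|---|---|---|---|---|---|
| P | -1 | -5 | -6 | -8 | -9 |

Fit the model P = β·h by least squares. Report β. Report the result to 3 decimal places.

XᵀX·[β]ᵀ = XᵀP reads: 158·β = -180.
Hence β = -180 / 158 ≈ -1.13924.

β = -1.139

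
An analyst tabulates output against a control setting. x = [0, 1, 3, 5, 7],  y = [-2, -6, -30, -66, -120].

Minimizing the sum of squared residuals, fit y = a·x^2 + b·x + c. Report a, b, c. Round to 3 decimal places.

a = -1.939, b = -3.310, c = -1.626

AᵀA·[a, b, c]ᵀ = Aᵀy reads: 3108·a + 496·b + 84·c = -7806;  496·a + 84·b + 16·c = -1266;  84·a + 16·b + 5·c = -224.
Inverting the 3×3 Gram matrix, [a, b, c]ᵀ = [-4891/2522, -8349/2522, -2050/1261]ᵀ.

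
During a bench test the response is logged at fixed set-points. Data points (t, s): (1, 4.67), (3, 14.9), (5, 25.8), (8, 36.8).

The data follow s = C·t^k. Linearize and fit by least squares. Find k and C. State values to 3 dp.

Linearized form: ln s = k·ln t + ln C. From the 4 transformed points,
AᵀA = [[8.1213, 4.7875]; [4.7875, 4]], rhs = [15.6964, 11.0984]ᵀ  (here Σln t = 4.7875, Σ(ln t)² = 8.1213, Σln s = 11.0984, Σln t·ln s = 15.6964).
Δ = 8.1213·4 − (4.7875)² = 9.5652; k = (15.6964·4 − 4.7875·11.0984)/9.5652 = 1.00911, ln C = (8.1213·11.0984 − 4.7875·15.6964)/9.5652 = 1.56682, so C = exp(1.56682) = 4.79140.

k = 1.009, C = 4.791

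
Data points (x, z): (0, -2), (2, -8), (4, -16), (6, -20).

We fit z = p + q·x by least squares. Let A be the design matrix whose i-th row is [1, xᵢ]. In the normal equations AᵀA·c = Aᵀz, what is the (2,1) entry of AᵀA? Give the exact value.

Row 2 ↔ basis x, column 1 ↔ basis 1, so (AᵀA)_{2,1} = Σᵢ x = (0)·(1) + (2)·(1) + (4)·(1) + (6)·(1) = 12.

12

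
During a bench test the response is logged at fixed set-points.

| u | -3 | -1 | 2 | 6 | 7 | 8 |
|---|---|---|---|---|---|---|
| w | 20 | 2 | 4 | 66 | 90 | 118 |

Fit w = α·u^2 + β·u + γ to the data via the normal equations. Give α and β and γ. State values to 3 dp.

α = 1.999, β = -1.004, γ = -1.133

The normal equations are: 7891·α + 1051·β + 163·γ = 14536;  1051·α + 163·β + 19·γ = 1916;  163·α + 19·β + 6·γ = 300.
(Σu^2·u^2 = 7891, Σu^2·u = 1051, Σu^2 = 163, Σu·u = 163, Σu = 19, Σ1 = 6, Σu^2·w = 14536, Σu·w = 1916, Σw = 300.)
Row-reducing yields α = 19097/9552, β = -9593/9552, γ = -451/398.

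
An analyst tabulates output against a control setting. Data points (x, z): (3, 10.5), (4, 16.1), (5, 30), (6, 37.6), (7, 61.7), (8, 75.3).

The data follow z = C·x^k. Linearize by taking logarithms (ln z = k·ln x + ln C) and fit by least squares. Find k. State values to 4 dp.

With ln zᵢ as the transformed response and ln xᵢ as the regressor:
AᵀA = [[17.0401, 9.9115]; [9.9115, 6]], rhs = [35.4161, 20.6022]ᵀ  (here Σln x = 9.9115, Σ(ln x)² = 17.0401, Σln z = 20.6022, Σln x·ln z = 35.4161).
Solving (det = 4.0036): k = 2.07293, ln C = 0.00940.

k = 2.0729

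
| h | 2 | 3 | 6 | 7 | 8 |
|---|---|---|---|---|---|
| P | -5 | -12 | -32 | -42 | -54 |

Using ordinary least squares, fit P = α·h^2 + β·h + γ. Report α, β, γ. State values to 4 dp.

Forming XᵀX = [[7890, 1106, 162]; [1106, 162, 26]; [162, 26, 5]] and XᵀP = [-6794, -964, -145]ᵀ gives XᵀX·[α, β, γ]ᵀ = XᵀP.
Row-reducing yields α = -1021/1624, β = -2683/1624, γ = -8/203.

α = -0.6287, β = -1.6521, γ = -0.0394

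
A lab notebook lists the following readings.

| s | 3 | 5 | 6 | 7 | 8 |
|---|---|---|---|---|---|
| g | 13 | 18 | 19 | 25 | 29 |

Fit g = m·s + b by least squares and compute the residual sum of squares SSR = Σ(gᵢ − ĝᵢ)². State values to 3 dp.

SSR = 8.811

Compute the Gram sums: Σs·s = 183, Σs = 29, Σ1 = 5.
Right-hand side: Σs·g = 650, Σg = 104.
So MᵀM·[m, b]ᵀ = Mᵀg: [[183, 29]; [29, 5]]·[m, b]ᵀ = [650, 104]ᵀ.
Eliminating b: 5·(row 1) − 29·(row 2) gives 74·m = 5·650 − 29·104 = 234, so m = 117/37.
Then b = (104 − 29·(117/37))/5 = 91/37.
Residuals: 39/37, -10/37, -90/37, 15/37, 46/37; SSR = 326/37.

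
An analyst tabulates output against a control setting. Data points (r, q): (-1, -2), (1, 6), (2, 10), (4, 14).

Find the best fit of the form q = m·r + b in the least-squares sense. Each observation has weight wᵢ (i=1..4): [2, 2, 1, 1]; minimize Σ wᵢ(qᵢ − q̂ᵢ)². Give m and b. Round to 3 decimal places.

Forming MᵀWM = [[24, 6]; [6, 6]] and MᵀWq = [92, 32]ᵀ gives MᵀWM·[m, b]ᵀ = MᵀWq.
det = 24·6 − 6² = 108.
m = (92·6 − 6·32)/108 = 10/3; b = (24·32 − 6·92)/108 = 2.

m = 3.333, b = 2.000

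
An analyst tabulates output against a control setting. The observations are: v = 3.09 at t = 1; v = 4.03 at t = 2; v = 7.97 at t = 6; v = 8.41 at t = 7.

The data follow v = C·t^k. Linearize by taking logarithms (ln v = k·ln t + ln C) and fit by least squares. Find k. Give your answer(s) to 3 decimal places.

Taking logs, ln v = k·ln t + ln C, so regress ln v on ln t.
Sums: Σln t = 4.4308, Σ(ln t)² = 7.4774, Σln v = 6.7270, Σln t·ln v = 8.8289.
Normal system: [[7.4774, 4.4308]; [4.4308, 4]]·[k, ln C]ᵀ = [8.8289, 6.7270]ᵀ.
Slope k = (n·Σln t·ln v − Σln t·Σln v)/(n·Σ(ln t)² − (Σln t)²) = (4·8.8289 − 4.4308·6.7270)/10.2775 = 0.53604; ln C = (Σln v − k·Σln t)/n = 1.08798.

k = 0.536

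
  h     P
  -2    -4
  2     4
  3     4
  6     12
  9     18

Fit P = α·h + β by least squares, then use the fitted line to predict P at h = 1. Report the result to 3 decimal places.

Compute the Gram sums: Σh·h = 134, Σh = 18, Σ1 = 5.
Right-hand side: Σh·P = 262, ΣP = 34.
XᵀX·[α, β]ᵀ = XᵀP becomes [[134, 18]; [18, 5]]·[α, β]ᵀ = [262, 34]ᵀ.
Eliminating β: 5·(row 1) − 18·(row 2) gives 346·α = 5·262 − 18·34 = 698, so α = 349/173.
Then β = (34 − 18·(349/173))/5 = -80/173.
At h = 1: P̂ = (349/173)·(1) + (-80/173)·(1) = 269/173.

P̂ = 1.555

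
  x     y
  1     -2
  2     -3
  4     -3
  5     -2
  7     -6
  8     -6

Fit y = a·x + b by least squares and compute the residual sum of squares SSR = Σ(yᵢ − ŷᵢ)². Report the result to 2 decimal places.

With design matrix M, MᵀM = [[159, 27]; [27, 6]] and Mᵀy = [-120, -22]ᵀ.
det = 159·6 − 27² = 225.
a = ((-120)·6 − 27·(-22))/225 = -14/25; b = (159·(-22) − 27·(-120))/225 = -86/75.
Residuals: -22/75, -11/15, 29/75, 146/75, -14/15, -28/75; SSR = 418/75.

SSR = 5.57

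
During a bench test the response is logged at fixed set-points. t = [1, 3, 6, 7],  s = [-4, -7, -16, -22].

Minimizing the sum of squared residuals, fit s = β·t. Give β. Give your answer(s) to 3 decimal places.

Setting ∂/∂β … = 0 gives: 95·β = -275.
β = (-275)/95 = -2.89474.

β = -2.895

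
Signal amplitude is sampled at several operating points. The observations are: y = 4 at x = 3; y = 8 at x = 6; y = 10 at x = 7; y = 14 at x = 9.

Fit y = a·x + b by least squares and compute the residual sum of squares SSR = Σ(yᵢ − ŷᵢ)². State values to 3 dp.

Normal-equation sums: Σx·x = 175, Σx = 25, Σ1 = 4.
Moment sums: Σx·y = 256, Σy = 36.
AᵀA·[a, b]ᵀ = Aᵀy becomes [[175, 25]; [25, 4]]·[a, b]ᵀ = [256, 36]ᵀ.
Δ = 175·4 − 25² = 75.
a = (256·4 − 25·36)/75 = 124/75; b = (175·36 − 25·256)/75 = -4/3.
Residuals: 28/75, -44/75, -6/25, 34/75; SSR = 56/75.

SSR = 0.747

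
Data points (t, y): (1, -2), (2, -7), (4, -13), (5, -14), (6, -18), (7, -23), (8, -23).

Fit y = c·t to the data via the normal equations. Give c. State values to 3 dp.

With design matrix A, AᵀA = [[195]] and Aᵀy = [-591]ᵀ.
c = (-591)/195 = -3.03077.

c = -3.031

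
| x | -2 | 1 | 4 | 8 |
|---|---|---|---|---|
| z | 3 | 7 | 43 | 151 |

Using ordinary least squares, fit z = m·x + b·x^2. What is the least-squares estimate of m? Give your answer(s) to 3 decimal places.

Entries of MᵀM: Σx·x = 85, Σx·x^2 = 569, Σx^2·x^2 = 4369.
For Mᵀz: Σx·z = 1381, Σx^2·z = 10371.
MᵀM·[m, b]ᵀ = Mᵀz becomes [[85, 569]; [569, 4369]]·[m, b]ᵀ = [1381, 10371]ᵀ.
Eliminating b: 4369·(row 1) − 569·(row 2) gives 47604·m = 4369·1381 − 569·10371 = 132490, so m = 66245/23802.
Then b = (10371 − 569·(66245/23802))/4369 = 47873/23802.

m = 2.783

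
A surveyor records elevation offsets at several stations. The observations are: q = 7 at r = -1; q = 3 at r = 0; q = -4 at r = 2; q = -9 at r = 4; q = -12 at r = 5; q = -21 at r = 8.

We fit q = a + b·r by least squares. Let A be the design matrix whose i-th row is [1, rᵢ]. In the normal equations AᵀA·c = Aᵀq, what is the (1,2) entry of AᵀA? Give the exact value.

Row 1 ↔ basis 1, column 2 ↔ basis r, so (AᵀA)_{1,2} = Σᵢ r = (1)·(-1) + (1)·(0) + (1)·(2) + (1)·(4) + (1)·(5) + (1)·(8) = 18.

18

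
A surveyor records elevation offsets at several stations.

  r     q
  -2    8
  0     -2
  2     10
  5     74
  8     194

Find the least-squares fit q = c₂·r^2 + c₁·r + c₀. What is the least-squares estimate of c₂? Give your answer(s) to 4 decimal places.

With design matrix M, MᵀM = [[4753, 637, 97]; [637, 97, 13]; [97, 13, 5]] and Mᵀq = [14338, 1926, 284]ᵀ.
Solving the 3×3 system (Gaussian elimination) gives c₂ = 15776/5217, c₁ = 107/282, c₀ = -211/74.

c₂ = 3.0240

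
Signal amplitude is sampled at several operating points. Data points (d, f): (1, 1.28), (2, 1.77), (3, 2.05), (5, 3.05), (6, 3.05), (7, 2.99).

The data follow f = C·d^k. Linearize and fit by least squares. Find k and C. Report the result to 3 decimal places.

k = 0.476, C = 1.276

With ln fᵢ as the transformed response and ln dᵢ as the regressor:
Σln d = 7.1389, Σ(ln d)² = 11.2747, Σln f = 4.8612, Σln d·ln f = 7.1085.
Normal system: [[11.2747, 7.1389]; [7.1389, 6]]·[k, ln C]ᵀ = [7.1085, 4.8612]ᵀ.
Δ = 11.2747·6 − (7.1389)² = 16.6845; k = (7.1085·6 − 7.1389·4.8612)/16.6845 = 0.47633, ln C = (11.2747·4.8612 − 7.1389·7.1085)/16.6845 = 0.24346, so C = exp(0.24346) = 1.27565.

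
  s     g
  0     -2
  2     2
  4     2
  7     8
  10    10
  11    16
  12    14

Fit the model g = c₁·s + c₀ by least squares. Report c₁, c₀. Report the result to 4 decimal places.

Entries of MᵀM: Σs·s = 434, Σs = 46, Σ1 = 7.
Right-hand side: Σs·g = 512, Σg = 50.
Determinant 434·7 − 46² = 922.
c₁ = (512·7 − 46·50)/922 = 642/461; c₀ = (434·50 − 46·512)/922 = -926/461.

c₁ = 1.3926, c₀ = -2.0087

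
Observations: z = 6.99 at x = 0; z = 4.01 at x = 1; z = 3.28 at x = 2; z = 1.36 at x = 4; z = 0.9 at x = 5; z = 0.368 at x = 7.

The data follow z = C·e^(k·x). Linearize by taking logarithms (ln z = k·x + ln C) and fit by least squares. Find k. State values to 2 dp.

Taking logs, ln z = k·x + ln C, so regress ln z on x.
AᵀA = [[95.0000, 19.0000]; [19.0000, 6]], rhs = [-2.5301, 3.7236]ᵀ  (here Σx = 19.0000, Σ(x)² = 95.0000, Σln z = 3.7236, Σx·ln z = -2.5301).
Solving (det = 209.0000): k = -0.41114, ln C = 1.92254.

k = -0.41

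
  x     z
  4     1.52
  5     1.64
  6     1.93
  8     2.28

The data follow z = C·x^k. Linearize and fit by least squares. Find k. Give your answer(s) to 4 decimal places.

With ln zᵢ as the transformed response and ln xᵢ as the regressor:
Sums: Σln x = 6.8669, Σ(ln x)² = 12.0466, Σln z = 2.3951, Σln x·ln z = 4.2686.
Normal system: [[12.0466, 6.8669]; [6.8669, 4]]·[k, ln C]ᵀ = [4.2686, 2.3951]ᵀ.
Solving (det = 1.0316): k = 0.60813, ln C = -0.44522.

k = 0.6081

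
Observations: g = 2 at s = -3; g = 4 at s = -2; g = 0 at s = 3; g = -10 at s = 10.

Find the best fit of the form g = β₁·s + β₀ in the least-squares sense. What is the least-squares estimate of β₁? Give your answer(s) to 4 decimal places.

β₁ = -1.0000

From the data, Σs·s = 122, Σs = 8, Σ1 = 4.
For Xᵀg: Σs·g = -114, Σg = -4.
XᵀX·[β₁, β₀]ᵀ = Xᵀg becomes [[122, 8]; [8, 4]]·[β₁, β₀]ᵀ = [-114, -4]ᵀ.
Δ = 122·4 − 8² = 424.
β₁ = ((-114)·4 − 8·(-4))/424 = -1; β₀ = (122·(-4) − 8·(-114))/424 = 1.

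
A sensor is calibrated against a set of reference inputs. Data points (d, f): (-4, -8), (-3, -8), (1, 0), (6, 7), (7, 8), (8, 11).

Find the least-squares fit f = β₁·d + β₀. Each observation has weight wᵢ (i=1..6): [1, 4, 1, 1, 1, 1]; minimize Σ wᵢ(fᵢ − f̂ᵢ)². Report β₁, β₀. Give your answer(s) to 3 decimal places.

Forming XᵀWX = [[202, 6]; [6, 9]] and XᵀWf = [314, -14]ᵀ gives XᵀWX·[β₁, β₀]ᵀ = XᵀWf.
Determinant 202·9 − 6² = 1782.
β₁ = (314·9 − 6·(-14))/1782 = 485/297; β₀ = (202·(-14) − 6·314)/1782 = -2356/891.

β₁ = 1.633, β₀ = -2.644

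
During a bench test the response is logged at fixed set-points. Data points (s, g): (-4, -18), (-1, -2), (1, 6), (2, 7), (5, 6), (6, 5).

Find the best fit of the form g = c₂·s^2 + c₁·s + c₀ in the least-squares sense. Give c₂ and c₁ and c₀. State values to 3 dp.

Setting ∂/∂c₂ … = 0 gives: 2195·c₂ + 285·c₁ + 83·c₀ = 74;  285·c₂ + 83·c₁ + 9·c₀ = 154;  83·c₂ + 9·c₁ + 6·c₀ = 4.
Solving the 3×3 system (Gaussian elimination) gives c₂ = -33685/70492, c₁ = 227903/70492, c₀ = 42779/17623.

c₂ = -0.478, c₁ = 3.233, c₀ = 2.427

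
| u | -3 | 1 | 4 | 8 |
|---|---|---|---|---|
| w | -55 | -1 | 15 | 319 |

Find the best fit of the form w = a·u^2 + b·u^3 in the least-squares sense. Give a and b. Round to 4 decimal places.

Compute the Gram sums: Σu^2·u^2 = 4434, Σu^2·u^3 = 33550, Σu^3·u^3 = 266970.
Right-hand side: Σu^2·w = 20160, Σu^3·w = 165772.
XᵀX·[a, b]ᵀ = Xᵀw becomes [[4434, 33550]; [33550, 266970]]·[a, b]ᵀ = [20160, 165772]ᵀ.
Determinant 4434·266970 − 33550² = 58142480.
a = (20160·266970 − 33550·165772)/58142480 = -408035/132142; b = (4434·165772 − 33550·20160)/58142480 = 7333131/7267810.

a = -3.0879, b = 1.0090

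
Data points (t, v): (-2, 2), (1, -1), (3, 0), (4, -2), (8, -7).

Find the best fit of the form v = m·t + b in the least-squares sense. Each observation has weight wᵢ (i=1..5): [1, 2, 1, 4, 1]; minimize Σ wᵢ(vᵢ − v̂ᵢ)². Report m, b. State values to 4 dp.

m = -0.7903, b = 0.7043

From the data, Σwᵢ·t·t = 143, Σwᵢ·t = 27, Σwᵢ·1 = 9.
For AᵀWv: Σwᵢ·t·v = -94, Σwᵢ·v = -15.
AᵀWA·[m, b]ᵀ = AᵀWv becomes [[143, 27]; [27, 9]]·[m, b]ᵀ = [-94, -15]ᵀ.
Eliminating b: 9·(row 1) − 27·(row 2) gives 558·m = 9·(-94) − 27·(-15) = -441, so m = -49/62.
Then b = ((-15) − 27·(-49/62))/9 = 131/186.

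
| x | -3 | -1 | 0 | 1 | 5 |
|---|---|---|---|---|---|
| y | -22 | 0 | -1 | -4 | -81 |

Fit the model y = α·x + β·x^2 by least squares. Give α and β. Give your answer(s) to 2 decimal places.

α = -1.55, β = -2.93

Normal-equation sums: Σx·x = 36, Σx·x^2 = 98, Σx^2·x^2 = 708.
And Σx·y = -343, Σx^2·y = -2227.
AᵀA·[α, β]ᵀ = Aᵀy becomes [[36, 98]; [98, 708]]·[α, β]ᵀ = [-343, -2227]ᵀ.
Eliminating β: 708·(row 1) − 98·(row 2) gives 15884·α = 708·(-343) − 98·(-2227) = -24598, so α = -12299/7942.
Then β = ((-2227) − 98·(-12299/7942))/708 = -23279/7942.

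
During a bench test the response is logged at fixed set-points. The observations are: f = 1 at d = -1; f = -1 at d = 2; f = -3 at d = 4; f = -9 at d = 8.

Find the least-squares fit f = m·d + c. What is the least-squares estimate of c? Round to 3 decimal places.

With design matrix X, XᵀX = [[85, 13]; [13, 4]] and Xᵀf = [-87, -12]ᵀ.
Determinant 85·4 − 13² = 171.
m = ((-87)·4 − 13·(-12))/171 = -64/57; c = (85·(-12) − 13·(-87))/171 = 37/57.

c = 0.649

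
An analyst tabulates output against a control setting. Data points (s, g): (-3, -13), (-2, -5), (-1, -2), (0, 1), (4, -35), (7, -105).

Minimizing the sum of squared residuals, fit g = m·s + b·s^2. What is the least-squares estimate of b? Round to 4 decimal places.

From the data, Σs·s = 79, Σs·s^2 = 371, Σs^2·s^2 = 2755.
Right-hand side: Σs·g = -824, Σs^2·g = -5844.
Eliminating b: 2755·(row 1) − 371·(row 2) gives 80004·m = 2755·(-824) − 371·(-5844) = -101996, so m = -25499/20001.
Then b = ((-5844) − 371·(-25499/20001))/2755 = -38993/20001.

b = -1.9496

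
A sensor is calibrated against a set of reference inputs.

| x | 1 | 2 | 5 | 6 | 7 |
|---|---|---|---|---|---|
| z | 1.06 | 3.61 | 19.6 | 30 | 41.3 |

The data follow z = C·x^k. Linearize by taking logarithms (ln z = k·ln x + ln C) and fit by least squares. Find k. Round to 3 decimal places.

Let Y = ln z. Fitting Y = k·ln x + ln C by least squares:
Σln x = 6.0403, Σ(ln x)² = 10.0677, Σln z = 11.4396, Σln x·ln z = 19.0133.
Equations: 10.0677·k + 6.0403·ln C = 19.0133;  6.0403·k + 5·ln C = 11.4396.
Solving (det = 13.8539): k = 1.87447, ln C = 0.02346.

k = 1.874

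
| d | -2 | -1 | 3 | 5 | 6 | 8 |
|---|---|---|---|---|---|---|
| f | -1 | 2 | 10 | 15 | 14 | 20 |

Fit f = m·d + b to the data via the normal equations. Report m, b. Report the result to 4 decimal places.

m = 2.0169, b = 3.6131

Normal-equation sums: Σd·d = 139, Σd = 19, Σ1 = 6.
Moment sums: Σd·f = 349, Σf = 60.
MᵀM·[m, b]ᵀ = Mᵀf becomes [[139, 19]; [19, 6]]·[m, b]ᵀ = [349, 60]ᵀ.
Eliminating b: 6·(row 1) − 19·(row 2) gives 473·m = 6·349 − 19·60 = 954, so m = 954/473.
Then b = (60 − 19·(954/473))/6 = 1709/473.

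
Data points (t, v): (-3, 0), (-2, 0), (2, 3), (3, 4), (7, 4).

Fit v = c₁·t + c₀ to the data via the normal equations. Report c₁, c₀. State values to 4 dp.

With design matrix X, XᵀX = [[75, 7]; [7, 5]] and Xᵀv = [46, 11]ᵀ.
Determinant 75·5 − 7² = 326.
c₁ = (46·5 − 7·11)/326 = 153/326; c₀ = (75·11 − 7·46)/326 = 503/326.

c₁ = 0.4693, c₀ = 1.5429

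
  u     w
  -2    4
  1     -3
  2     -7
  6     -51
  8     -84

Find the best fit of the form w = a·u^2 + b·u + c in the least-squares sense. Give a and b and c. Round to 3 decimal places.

From the data, Σu^2·u^2 = 5425, Σu^2·u = 729, Σu^2 = 109, Σu·u = 109, Σu = 15, Σ1 = 5.
And Σu^2·w = -7227, Σu·w = -1003, Σw = -141.
Normal equations: [[5425, 729, 109]; [729, 109, 15]; [109, 15, 5]]·[a, b, c]ᵀ = [-7227, -1003, -141]ᵀ.
Inverting the 3×3 Gram matrix, [a, b, c]ᵀ = [-40806/41899, -123397/41899, 7110/3809]ᵀ.

a = -0.974, b = -2.945, c = 1.867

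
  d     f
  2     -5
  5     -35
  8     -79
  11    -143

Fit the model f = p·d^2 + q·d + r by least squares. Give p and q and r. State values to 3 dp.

With design matrix X, XᵀX = [[19378, 1976, 214]; [1976, 214, 26]; [214, 26, 4]] and Xᵀf = [-23254, -2390, -262]ᵀ.
Solving the 3×3 system (Gaussian elimination) gives p = -17/18, q = -269/90, r = 401/90.

p = -0.944, q = -2.989, r = 4.456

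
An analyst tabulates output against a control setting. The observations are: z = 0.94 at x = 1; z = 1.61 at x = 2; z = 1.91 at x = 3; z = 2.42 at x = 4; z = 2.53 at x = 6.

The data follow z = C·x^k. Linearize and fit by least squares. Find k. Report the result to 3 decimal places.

Let Y = ln z. Fitting Y = k·ln x + ln C by least squares:
Σln x = 4.9698, Σ(ln x)² = 6.8196, Σln z = 2.8734, Σln x·ln z = 3.9293.
Equations: 6.8196·k + 4.9698·ln C = 3.9293;  4.9698·k + 5·ln C = 2.8734.
Δ = 6.8196·5 − (4.9698)² = 9.3990; k = (3.9293·5 − 4.9698·2.8734)/9.3990 = 0.57092, ln C = (6.8196·2.8734 − 4.9698·3.9293)/9.3990 = 0.00721.

k = 0.571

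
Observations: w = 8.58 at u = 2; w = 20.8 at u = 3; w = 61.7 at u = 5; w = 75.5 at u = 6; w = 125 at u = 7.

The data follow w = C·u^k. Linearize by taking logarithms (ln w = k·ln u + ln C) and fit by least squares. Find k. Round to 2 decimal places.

Linearized form: ln w = k·ln u + ln C. From the 5 transformed points,
Σln u = 7.1389, Σ(ln u)² = 11.2747, Σln w = 18.4591, Σln u·ln w = 28.6019.
Equations: 11.2747·k + 7.1389·ln C = 28.6019;  7.1389·k + 5·ln C = 18.4591.
Solving (det = 5.4099): k = 2.07630, ln C = 0.72734.

k = 2.08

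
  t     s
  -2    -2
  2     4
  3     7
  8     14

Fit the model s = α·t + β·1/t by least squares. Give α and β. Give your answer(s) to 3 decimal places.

XᵀX·[α, β]ᵀ = Xᵀs reads: 81·α + 4·β = 145;  4·α + (361/576)·β = 85/12.
Determinant 81·(361/576) − 4² = 2225/64.
α = (145·(361/576) − 4·(85/12))/(2225/64) = 1441/801; β = (81·(85/12) − 4·145)/(2225/64) = -16/89.

α = 1.799, β = -0.180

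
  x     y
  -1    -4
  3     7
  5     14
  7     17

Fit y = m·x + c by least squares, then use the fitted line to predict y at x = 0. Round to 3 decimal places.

The normal system MᵀM·[m, c]ᵀ = Mᵀy is [[84, 14]; [14, 4]]·[m, c]ᵀ = [214, 34]ᵀ.
Determinant 84·4 − 14² = 140.
m = (214·4 − 14·34)/140 = 19/7; c = (84·34 − 14·214)/140 = -1.
At x = 0: ŷ = (19/7)·(0) + (-1)·(1) = -1.

ŷ = -1.000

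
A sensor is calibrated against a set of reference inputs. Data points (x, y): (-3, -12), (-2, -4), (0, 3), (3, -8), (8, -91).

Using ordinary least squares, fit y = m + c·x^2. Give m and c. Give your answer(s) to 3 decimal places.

The normal system AᵀA·[m, c]ᵀ = Aᵀy is [[5, 86]; [86, 4274]]·[m, c]ᵀ = [-112, -6020]ᵀ.
Determinant 5·4274 − 86² = 13974.
m = ((-112)·4274 − 86·(-6020))/13974 = 1148/411; c = (5·(-6020) − 86·(-112))/13974 = -602/411.

m = 2.793, c = -1.465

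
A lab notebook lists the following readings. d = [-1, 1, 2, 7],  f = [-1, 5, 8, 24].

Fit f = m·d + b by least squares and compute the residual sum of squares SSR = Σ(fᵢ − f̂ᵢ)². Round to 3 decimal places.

SSR = 0.101

Forming XᵀX = [[55, 9]; [9, 4]] and Xᵀf = [190, 36]ᵀ gives XᵀX·[m, b]ᵀ = Xᵀf.
Eliminating b: 4·(row 1) − 9·(row 2) gives 139·m = 4·190 − 9·36 = 436, so m = 436/139.
Then b = (36 − 9·(436/139))/4 = 270/139.
Residuals: 27/139, -11/139, -30/139, 14/139; SSR = 14/139.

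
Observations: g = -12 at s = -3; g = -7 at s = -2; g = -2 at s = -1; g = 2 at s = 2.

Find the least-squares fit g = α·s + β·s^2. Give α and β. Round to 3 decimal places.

α = 2.164, β = -0.609

Entries of XᵀX: Σs·s = 18, Σs·s^2 = -28, Σs^2·s^2 = 114.
For Xᵀg: Σs·g = 56, Σs^2·g = -130.
XᵀX·[α, β]ᵀ = Xᵀg becomes [[18, -28]; [-28, 114]]·[α, β]ᵀ = [56, -130]ᵀ.
det = 18·114 − (-28)² = 1268.
α = (56·114 − (-28)·(-130))/1268 = 686/317; β = (18·(-130) − (-28)·56)/1268 = -193/317.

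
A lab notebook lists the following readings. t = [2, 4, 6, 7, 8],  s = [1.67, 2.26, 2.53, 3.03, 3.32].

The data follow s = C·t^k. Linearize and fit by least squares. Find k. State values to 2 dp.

k = 0.47

With ln sᵢ as the transformed response and ln tᵢ as the regressor:
Σln t = 7.8966, Σ(ln t)² = 13.7233, Σln s = 4.5649, Σln t·ln s = 7.8014.
Equations: 13.7233·k + 7.8966·ln C = 7.8014;  7.8966·k + 5·ln C = 4.5649.
Solving (det = 6.2610): k = 0.47270, ln C = 0.16645.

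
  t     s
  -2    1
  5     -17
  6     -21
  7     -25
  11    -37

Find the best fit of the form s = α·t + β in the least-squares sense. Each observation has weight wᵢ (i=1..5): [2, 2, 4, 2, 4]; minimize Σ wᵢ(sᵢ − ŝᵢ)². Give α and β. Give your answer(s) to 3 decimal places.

α = -2.955, β = -3.851

XᵀWX·[α, β]ᵀ = XᵀWs reads: 784·α + 88·β = -2656;  88·α + 14·β = -314.
Δ = 784·14 − 88² = 3232.
α = ((-2656)·14 − 88·(-314))/3232 = -597/202; β = (784·(-314) − 88·(-2656))/3232 = -389/101.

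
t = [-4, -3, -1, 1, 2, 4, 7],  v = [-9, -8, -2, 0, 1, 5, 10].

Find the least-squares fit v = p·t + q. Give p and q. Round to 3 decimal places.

Sums needed: Σt·t = 96, Σt = 6, Σ1 = 7.
For Aᵀv: Σt·v = 154, Σv = -3.
Normal equations: [[96, 6]; [6, 7]]·[p, q]ᵀ = [154, -3]ᵀ.
Δ = 96·7 − 6² = 636.
p = (154·7 − 6·(-3))/636 = 274/159; q = (96·(-3) − 6·154)/636 = -101/53.

p = 1.723, q = -1.906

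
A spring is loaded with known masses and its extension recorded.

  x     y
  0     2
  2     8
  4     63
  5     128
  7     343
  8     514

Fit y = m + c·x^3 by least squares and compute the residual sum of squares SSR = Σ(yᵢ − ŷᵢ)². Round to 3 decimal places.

SSR = 11.628

Normal-equation sums: Σ1 = 6, Σx^3 = 1052, Σx^3·x^3 = 399578.
And Σy = 1058, Σx^3·y = 400913.
So AᵀA·[m, c]ᵀ = Aᵀy: [[6, 1052]; [1052, 399578]]·[m, c]ᵀ = [1058, 400913]ᵀ.
Δ = 6·399578 − 1052² = 1290764.
m = (1058·399578 − 1052·400913)/1290764 = 248262/322691; c = (6·400913 − 1052·1058)/1290764 = 646231/645382.
Residuals: 397120/322691, -251658/322691, -598121/322691, 1333497/645382, -787731/645382, 179776/322691; SSR = 7504317/645382.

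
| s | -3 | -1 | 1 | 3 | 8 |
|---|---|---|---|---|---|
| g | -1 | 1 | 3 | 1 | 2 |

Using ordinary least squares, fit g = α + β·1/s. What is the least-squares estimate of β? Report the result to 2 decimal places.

β = 1.24

The normal system MᵀM·[α, β]ᵀ = Mᵀg is [[5, 1/8]; [1/8, 1289/576]]·[α, β]ᵀ = [6, 35/12]ᵀ.
Determinant 5·(1289/576) − (1/8)² = 1609/144.
α = (6·(1289/576) − (1/8)·(35/12))/(1609/144) = 1881/1609; β = (5·(35/12) − (1/8)·6)/(1609/144) = 1992/1609.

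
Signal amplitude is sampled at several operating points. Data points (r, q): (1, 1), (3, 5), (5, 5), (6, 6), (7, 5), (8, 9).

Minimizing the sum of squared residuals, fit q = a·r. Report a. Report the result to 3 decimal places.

Sums needed: Σr·r = 184.
And Σr·q = 184.
Hence a = 184 / 184 ≈ 1.

a = 1.000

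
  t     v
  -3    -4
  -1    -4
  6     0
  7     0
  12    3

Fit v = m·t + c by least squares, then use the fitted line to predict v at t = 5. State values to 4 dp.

v̂ = -0.6127

Sums needed: Σt·t = 239, Σt = 21, Σ1 = 5.
Moment sums: Σt·v = 52, Σv = -5.
Normal equations: [[239, 21]; [21, 5]]·[m, c]ᵀ = [52, -5]ᵀ.
Eliminating c: 5·(row 1) − 21·(row 2) gives 754·m = 5·52 − 21·(-5) = 365, so m = 365/754.
Then c = ((-5) − 21·(365/754))/5 = -2287/754.
At t = 5: v̂ = (365/754)·(5) + (-2287/754)·(1) = -231/377.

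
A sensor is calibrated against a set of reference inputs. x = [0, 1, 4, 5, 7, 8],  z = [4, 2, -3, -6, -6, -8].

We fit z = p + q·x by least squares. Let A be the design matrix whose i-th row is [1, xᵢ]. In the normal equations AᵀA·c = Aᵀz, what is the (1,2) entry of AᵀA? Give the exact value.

25

Row 1 ↔ basis 1, column 2 ↔ basis x, so (AᵀA)_{1,2} = Σᵢ x = (1)·(0) + (1)·(1) + (1)·(4) + (1)·(5) + (1)·(7) + (1)·(8) = 25.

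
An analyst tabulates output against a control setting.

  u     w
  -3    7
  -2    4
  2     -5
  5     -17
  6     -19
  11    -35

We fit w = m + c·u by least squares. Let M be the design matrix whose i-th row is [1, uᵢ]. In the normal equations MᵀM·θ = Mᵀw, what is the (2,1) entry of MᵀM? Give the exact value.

19

Row 2 ↔ basis u, column 1 ↔ basis 1, so (MᵀM)_{2,1} = Σᵢ u = (-3)·(1) + (-2)·(1) + (2)·(1) + (5)·(1) + (6)·(1) + (11)·(1) = 19.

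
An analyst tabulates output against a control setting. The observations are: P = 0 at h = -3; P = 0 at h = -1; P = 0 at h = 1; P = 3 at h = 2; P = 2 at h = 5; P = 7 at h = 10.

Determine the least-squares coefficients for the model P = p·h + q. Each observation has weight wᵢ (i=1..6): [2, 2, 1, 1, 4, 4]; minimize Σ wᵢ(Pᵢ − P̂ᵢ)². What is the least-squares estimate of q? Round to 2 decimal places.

q = 0.59

Normal-equation sums: Σwᵢ·h·h = 525, Σwᵢ·h = 55, Σwᵢ·1 = 14.
Moment sums: Σwᵢ·h·P = 326, Σwᵢ·P = 39.
det = 525·14 − 55² = 4325.
p = (326·14 − 55·39)/4325 = 2419/4325; q = (525·39 − 55·326)/4325 = 509/865.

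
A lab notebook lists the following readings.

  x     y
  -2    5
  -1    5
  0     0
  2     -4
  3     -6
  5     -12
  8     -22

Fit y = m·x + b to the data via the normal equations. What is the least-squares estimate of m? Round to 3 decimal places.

m = -2.727

MᵀM·[m, b]ᵀ = Mᵀy reads: 107·m + 15·b = -277;  15·m + 7·b = -34.
det = 107·7 − 15² = 524.
m = ((-277)·7 − 15·(-34))/524 = -1429/524; b = (107·(-34) − 15·(-277))/524 = 517/524.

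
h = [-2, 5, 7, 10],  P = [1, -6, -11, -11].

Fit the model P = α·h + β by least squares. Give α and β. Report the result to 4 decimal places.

α = -1.0769, β = -1.3654

The normal equations are: 178·α + 20·β = -219;  20·α + 4·β = -27.
(Σh·h = 178, Σh = 20, Σ1 = 4, Σh·P = -219, ΣP = -27.)
Determinant 178·4 − 20² = 312.
α = ((-219)·4 − 20·(-27))/312 = -14/13; β = (178·(-27) − 20·(-219))/312 = -71/52.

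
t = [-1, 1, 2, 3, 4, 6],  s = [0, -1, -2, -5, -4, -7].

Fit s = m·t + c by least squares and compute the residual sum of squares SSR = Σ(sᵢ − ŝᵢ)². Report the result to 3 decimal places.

Sums needed: Σt·t = 67, Σt = 15, Σ1 = 6.
For Mᵀs: Σt·s = -78, Σs = -19.
MᵀM·[m, c]ᵀ = Mᵀs becomes [[67, 15]; [15, 6]]·[m, c]ᵀ = [-78, -19]ᵀ.
Determinant 67·6 − 15² = 177.
m = ((-78)·6 − 15·(-19))/177 = -61/59; c = (67·(-19) − 15·(-78))/177 = -103/177.
Residuals: -80/177, 109/177, 115/177, -233/177, 127/177, -38/177; SSR = 584/177.

SSR = 3.299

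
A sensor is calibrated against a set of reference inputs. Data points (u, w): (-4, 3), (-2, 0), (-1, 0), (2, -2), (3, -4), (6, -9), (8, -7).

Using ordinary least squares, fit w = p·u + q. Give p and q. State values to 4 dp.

p = -0.9295, q = -1.1209

Normal-equation sums: Σu·u = 134, Σu = 12, Σ1 = 7.
Moment sums: Σu·w = -138, Σw = -19.
So AᵀA·[p, q]ᵀ = Aᵀw: [[134, 12]; [12, 7]]·[p, q]ᵀ = [-138, -19]ᵀ.
Δ = 134·7 − 12² = 794.
p = ((-138)·7 − 12·(-19))/794 = -369/397; q = (134·(-19) − 12·(-138))/794 = -445/397.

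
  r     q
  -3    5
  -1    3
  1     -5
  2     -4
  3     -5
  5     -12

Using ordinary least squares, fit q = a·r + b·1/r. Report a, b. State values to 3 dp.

AᵀA·[a, b]ᵀ = Aᵀq reads: 49·a + 6·b = -106;  6·a + (2261/900)·b = -236/15.
(Σr·r = 49, Σr·1/r = 6, Σ1/r·1/r = 2261/900, Σr·q = -106, Σ1/r·q = -236/15.)
Determinant 49·(2261/900) − 6² = 78389/900.
a = ((-106)·(2261/900) − 6·(-236/15))/(78389/900) = -154706/78389; b = (49·(-236/15) − 6·(-106))/(78389/900) = -121440/78389.

a = -1.974, b = -1.549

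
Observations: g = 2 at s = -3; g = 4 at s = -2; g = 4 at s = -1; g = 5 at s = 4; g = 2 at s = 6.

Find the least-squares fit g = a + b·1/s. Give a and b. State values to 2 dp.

Entries of XᵀX: Σ1 = 5, Σ1/s = -17/12, Σ1/s·1/s = 209/144.
And Σg = 17, Σ1/s·g = -61/12.
Normal equations: [[5, -17/12]; [-17/12, 209/144]]·[a, b]ᵀ = [17, -61/12]ᵀ.
det = 5·(209/144) − (-17/12)² = 21/4.
a = (17·(209/144) − (-17/12)·(-61/12))/(21/4) = 629/189; b = (5·(-61/12) − (-17/12)·17)/(21/4) = -16/63.

a = 3.33, b = -0.25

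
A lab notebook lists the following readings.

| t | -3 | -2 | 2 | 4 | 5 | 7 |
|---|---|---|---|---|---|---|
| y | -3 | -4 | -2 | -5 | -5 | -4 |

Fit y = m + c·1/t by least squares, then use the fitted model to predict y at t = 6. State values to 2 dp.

ŷ = -3.80

Sums needed: Σ1 = 6, Σ1/t = 109/420, Σ1/t·1/t = 129481/176400.
Moment sums: Σy = -23, Σ1/t·y = -23/28.
So XᵀX·[m, c]ᵀ = Xᵀy: [[6, 109/420]; [109/420, 129481/176400]]·[m, c]ᵀ = [-23, -23/28]ᵀ.
Determinant 6·(129481/176400) − (109/420)² = 153001/35280.
m = ((-23)·(129481/176400) − (109/420)·(-23/28))/(153001/35280) = -2940458/765005; c = (6·(-23/28) − (109/420)·(-23))/(153001/35280) = 36708/153001.
At t = 6: ŷ = (-2940458/765005)·(1) + (36708/153001)·(1/6) = -2909868/765005.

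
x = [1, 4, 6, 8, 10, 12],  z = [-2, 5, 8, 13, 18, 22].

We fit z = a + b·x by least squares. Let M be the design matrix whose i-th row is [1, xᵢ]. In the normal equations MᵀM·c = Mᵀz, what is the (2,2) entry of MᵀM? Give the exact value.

Row 2 ↔ basis x, column 2 ↔ basis x, so (MᵀM)_{2,2} = Σᵢ (x)·(x) = (1)·(1) + (4)·(4) + (6)·(6) + (8)·(8) + (10)·(10) + (12)·(12) = 361.

361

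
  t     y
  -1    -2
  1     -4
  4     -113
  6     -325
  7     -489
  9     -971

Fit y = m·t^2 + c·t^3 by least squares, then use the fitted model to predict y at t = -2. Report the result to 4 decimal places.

Forming MᵀM = [[10516, 84656]; [84656, 699844]] and Mᵀy = [-116126, -953020]ᵀ gives MᵀM·[m, c]ᵀ = Mᵀy.
det = 10516·699844 − 84656² = 192921168.
m = ((-116126)·699844 − 84656·(-953020))/192921168 = -24634301/8038382; c = (10516·(-953020) − 84656·(-116126))/192921168 = -362113/365381.
At t = -2: ŷ = (-24634301/8038382)·(4) + (-362113/365381)·(-8) = -17402658/4019191.

ŷ = -4.3299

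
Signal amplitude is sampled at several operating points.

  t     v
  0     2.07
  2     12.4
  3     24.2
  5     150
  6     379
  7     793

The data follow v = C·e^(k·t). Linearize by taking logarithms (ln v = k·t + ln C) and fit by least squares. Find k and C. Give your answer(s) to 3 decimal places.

Let Y = ln v. Fitting Y = k·t + ln C by least squares:
Over the data: Σt = 23.0000, Σ(t)² = 123.0000, Σln v = 24.0556, Σt·ln v = 122.0036.
Normal system: [[123.0000, 23.0000]; [23.0000, 6]]·[k, ln C]ᵀ = [122.0036, 24.0556]ᵀ.
Slope k = (n·Σt·ln v − Σt·Σln v)/(n·Σ(t)² − (Σt)²) = (6·122.0036 − 23.0000·24.0556)/209.0000 = 0.85523; ln C = (Σln v − k·Σt)/n = 0.73088, so C = exp(0.73088) = 2.07692.

k = 0.855, C = 2.077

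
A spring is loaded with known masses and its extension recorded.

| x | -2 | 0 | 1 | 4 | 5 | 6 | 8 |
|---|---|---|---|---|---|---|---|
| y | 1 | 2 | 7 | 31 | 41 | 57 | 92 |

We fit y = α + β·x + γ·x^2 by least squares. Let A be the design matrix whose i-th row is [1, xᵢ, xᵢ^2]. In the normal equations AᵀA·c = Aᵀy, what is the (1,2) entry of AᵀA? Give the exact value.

22

Row 1 ↔ basis 1, column 2 ↔ basis x, so (AᵀA)_{1,2} = Σᵢ x = (1)·(-2) + (1)·(0) + (1)·(1) + (1)·(4) + (1)·(5) + (1)·(6) + (1)·(8) = 22.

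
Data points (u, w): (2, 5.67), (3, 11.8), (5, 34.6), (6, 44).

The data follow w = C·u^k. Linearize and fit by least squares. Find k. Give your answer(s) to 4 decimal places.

Taking logs, ln w = k·ln u + ln C, so regress ln w on ln u.
Sums: Σln u = 5.1930, Σ(ln u)² = 7.4881, Σln w = 11.5313, Σln u·ln w = 16.3982.
Normal system: [[7.4881, 5.1930]; [5.1930, 4]]·[k, ln C]ᵀ = [16.3982, 11.5313]ᵀ.
Solving (det = 2.9856): k = 1.91289, ln C = 0.39945.

k = 1.9129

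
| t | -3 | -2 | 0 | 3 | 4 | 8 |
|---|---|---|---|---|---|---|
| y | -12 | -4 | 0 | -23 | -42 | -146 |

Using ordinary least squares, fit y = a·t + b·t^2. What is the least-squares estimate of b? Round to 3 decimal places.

b = -2.025

The normal equations are: 102·a + 568·b = -1361;  568·a + 4530·b = -10347.
(Σt·t = 102, Σt·t^2 = 568, Σt^2·t^2 = 4530, Σt·y = -1361, Σt^2·y = -10347.)
Determinant 102·4530 − 568² = 139436.
a = ((-1361)·4530 − 568·(-10347))/139436 = -144117/69718; b = (102·(-10347) − 568·(-1361))/139436 = -141173/69718.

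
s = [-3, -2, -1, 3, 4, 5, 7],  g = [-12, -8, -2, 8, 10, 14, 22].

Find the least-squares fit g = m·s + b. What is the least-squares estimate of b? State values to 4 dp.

The normal equations are: 113·m + 13·b = 342;  13·m + 7·b = 32.
(Σs·s = 113, Σs = 13, Σ1 = 7, Σs·g = 342, Σg = 32.)
det = 113·7 − 13² = 622.
m = (342·7 − 13·32)/622 = 989/311; b = (113·32 − 13·342)/622 = -415/311.

b = -1.3344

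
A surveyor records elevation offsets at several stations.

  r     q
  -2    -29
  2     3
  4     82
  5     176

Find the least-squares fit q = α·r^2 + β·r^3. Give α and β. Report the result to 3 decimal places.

α = -3.085, β = 2.030

Setting ∂/∂α … = 0 gives: 913·α + 4149·β = 5608;  4149·α + 19849·β = 27504.
Eliminating β: 19849·(row 1) − 4149·(row 2) gives 907936·α = 19849·5608 − 4149·27504 = -2800904, so α = -350113/113492.
Then β = (27504 − 4149·(-350113/113492))/19849 = 230445/113492.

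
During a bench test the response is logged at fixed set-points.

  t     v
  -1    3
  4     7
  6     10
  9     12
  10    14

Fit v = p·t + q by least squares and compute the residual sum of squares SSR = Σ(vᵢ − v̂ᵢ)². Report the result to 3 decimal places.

SSR = 1.158

Forming AᵀA = [[234, 28]; [28, 5]] and Aᵀv = [333, 46]ᵀ gives AᵀA·[p, q]ᵀ = Aᵀv.
Δ = 234·5 − 28² = 386.
p = (333·5 − 28·46)/386 = 377/386; q = (234·46 − 28·333)/386 = 720/193.
Residuals: 95/386, -123/193, 79/193, -201/386, 97/193; SSR = 447/386.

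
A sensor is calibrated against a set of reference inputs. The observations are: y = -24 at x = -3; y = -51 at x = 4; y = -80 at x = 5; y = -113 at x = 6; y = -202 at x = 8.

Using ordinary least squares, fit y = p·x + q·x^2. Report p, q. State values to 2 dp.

Entries of AᵀA: Σx·x = 150, Σx·x^2 = 890, Σx^2·x^2 = 6354.
Right-hand side: Σx·y = -2826, Σx^2·y = -20028.
det = 150·6354 − 890² = 161000.
p = ((-2826)·6354 − 890·(-20028))/161000 = -32871/40250; q = (150·(-20028) − 890·(-2826))/161000 = -24453/8050.

p = -0.82, q = -3.04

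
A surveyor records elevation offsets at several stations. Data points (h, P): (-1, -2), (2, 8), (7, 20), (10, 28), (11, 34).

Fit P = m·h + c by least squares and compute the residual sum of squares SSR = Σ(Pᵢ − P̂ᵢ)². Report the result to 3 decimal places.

The normal system MᵀM·[m, c]ᵀ = MᵀP is [[275, 29]; [29, 5]]·[m, c]ᵀ = [812, 88]ᵀ.
Δ = 275·5 − 29² = 534.
m = (812·5 − 29·88)/534 = 754/267; c = (275·88 − 29·812)/534 = 326/267.
Residuals: -106/267, 302/267, -88/89, -130/89, 458/267; SSR = 2000/267.

SSR = 7.491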